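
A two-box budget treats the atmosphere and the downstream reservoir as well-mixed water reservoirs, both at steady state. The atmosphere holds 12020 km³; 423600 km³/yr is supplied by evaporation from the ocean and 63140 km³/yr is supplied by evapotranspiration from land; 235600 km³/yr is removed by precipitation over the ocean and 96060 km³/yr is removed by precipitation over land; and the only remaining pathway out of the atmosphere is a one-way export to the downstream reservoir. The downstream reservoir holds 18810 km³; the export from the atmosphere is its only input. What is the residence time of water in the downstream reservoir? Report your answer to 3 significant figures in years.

Balance the atmosphere: ΣF_in = 423600 + 63140 = 486740 km³/yr.
Export to the downstream reservoir = ΣF_in − (235600 + 96060) = 155080 km³/yr.
At steady state the output of the downstream reservoir equals its input, 155080 km³/yr.
τ = M / F = 18810 / 155080 = 0.1213 yr.

0.121 yr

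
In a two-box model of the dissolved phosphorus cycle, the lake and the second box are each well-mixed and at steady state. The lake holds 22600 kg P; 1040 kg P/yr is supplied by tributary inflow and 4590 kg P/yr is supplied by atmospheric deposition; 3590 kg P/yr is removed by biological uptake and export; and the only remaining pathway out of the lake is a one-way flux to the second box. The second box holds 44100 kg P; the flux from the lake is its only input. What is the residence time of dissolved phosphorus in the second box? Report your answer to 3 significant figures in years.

Balance the lake: ΣF_in = 1040 + 4590 = 5630.0 kg P/yr.
Flux to the second box = ΣF_in − (3590) = 2040.0 kg P/yr.
At steady state the output of the second box equals its input, 2040.0 kg P/yr.
τ = M / F = 44100 / 2040.0 = 21.62 yr.

21.6 yr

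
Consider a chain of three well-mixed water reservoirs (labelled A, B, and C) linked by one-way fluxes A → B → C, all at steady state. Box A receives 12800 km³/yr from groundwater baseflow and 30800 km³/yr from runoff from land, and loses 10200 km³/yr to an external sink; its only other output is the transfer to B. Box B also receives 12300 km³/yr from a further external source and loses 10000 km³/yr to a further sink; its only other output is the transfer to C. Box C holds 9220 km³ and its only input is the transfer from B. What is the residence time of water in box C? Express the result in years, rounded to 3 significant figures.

0.258 yr

Box A: F(A→B) = (12800 + 30800) − 10200 = 33400 km³/yr.
Box B: F(B→C) = (33400 + 12300) − 10000 = 35700 km³/yr.
Box C throughput = its input = 35700 km³/yr; τ = 9220 / 35700 = 0.2583 yr.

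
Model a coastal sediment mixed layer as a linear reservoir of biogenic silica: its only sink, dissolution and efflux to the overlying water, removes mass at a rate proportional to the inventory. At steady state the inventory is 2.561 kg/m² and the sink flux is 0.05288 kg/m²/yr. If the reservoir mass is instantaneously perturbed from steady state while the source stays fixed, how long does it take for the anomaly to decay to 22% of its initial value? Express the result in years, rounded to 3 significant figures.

For a linear reservoir the anomaly decays as exp(−t/τ) with τ = M/F = 2.561/0.05288 = 48.43 yr.
exp(−t/τ) = 0.22 ⇒ t = −τ ln(0.22) = 48.43 × 1.514 = 73.33 yr.

73.3 yr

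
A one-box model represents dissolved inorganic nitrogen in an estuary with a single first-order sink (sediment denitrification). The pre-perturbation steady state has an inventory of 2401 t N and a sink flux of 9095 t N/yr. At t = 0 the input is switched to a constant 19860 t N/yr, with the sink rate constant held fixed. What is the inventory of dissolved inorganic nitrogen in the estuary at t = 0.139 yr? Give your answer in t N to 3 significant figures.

3560 t N

Residence time τ = M₀/F₀ = 0.2640 yr. The eventual steady state is M_∞ = M₀·(F₁/F₀) = 2401 × 19860/9095 = 5242.9 t N.
The anomaly ΔM(t) = M(t) − M_∞ decays as ΔM₀·e^(−t/τ) with ΔM₀ = 2401 − 5242.9 = −2842 t N.
At t = 0.139 yr, e^(−t/τ) = e^(−0.5265) = 0.5906, so ΔM = −1679 t N and M = 5242.9 − 1679 = 3564.3 t N.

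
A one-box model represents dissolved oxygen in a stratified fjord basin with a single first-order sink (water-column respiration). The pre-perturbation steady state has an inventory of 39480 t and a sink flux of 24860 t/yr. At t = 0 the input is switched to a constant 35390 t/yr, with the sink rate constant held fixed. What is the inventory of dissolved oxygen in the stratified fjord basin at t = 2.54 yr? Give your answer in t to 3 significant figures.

52800 t

Residence time τ = M₀/F₀ = 1.588 yr. The eventual steady state is M_∞ = M₀·(F₁/F₀) = 39480 × 35390/24860 = 56203 t.
The anomaly ΔM(t) = M(t) − M_∞ decays as ΔM₀·e^(−t/τ) with ΔM₀ = 39480 − 56203 = −16720 t.
At t = 2.54 yr, e^(−t/τ) = e^(−1.599) = 0.2020, so ΔM = −3378 t and M = 56203 − 3378 = 52824 t.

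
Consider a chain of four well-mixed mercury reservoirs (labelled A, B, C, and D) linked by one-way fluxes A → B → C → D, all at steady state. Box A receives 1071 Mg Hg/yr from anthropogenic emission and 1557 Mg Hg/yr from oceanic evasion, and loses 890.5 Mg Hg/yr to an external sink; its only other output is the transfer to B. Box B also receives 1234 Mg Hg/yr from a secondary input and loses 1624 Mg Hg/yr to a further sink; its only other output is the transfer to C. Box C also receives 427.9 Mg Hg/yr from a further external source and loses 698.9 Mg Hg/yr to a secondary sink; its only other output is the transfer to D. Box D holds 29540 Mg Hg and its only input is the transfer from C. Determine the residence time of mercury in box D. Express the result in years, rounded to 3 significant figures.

27.4 yr

Box A: F(A→B) = (1071 + 1557) − 890.5 = 1737.5 Mg Hg/yr.
Box B: F(B→C) = (1737.5 + 1234) − 1624 = 1347.5 Mg Hg/yr.
Box C: F(C→D) = (1347.5 + 427.9) − 698.9 = 1076.5 Mg Hg/yr.
Box D throughput = its input = 1076.5 Mg Hg/yr; τ = 29540 / 1076.5 = 27.44 yr.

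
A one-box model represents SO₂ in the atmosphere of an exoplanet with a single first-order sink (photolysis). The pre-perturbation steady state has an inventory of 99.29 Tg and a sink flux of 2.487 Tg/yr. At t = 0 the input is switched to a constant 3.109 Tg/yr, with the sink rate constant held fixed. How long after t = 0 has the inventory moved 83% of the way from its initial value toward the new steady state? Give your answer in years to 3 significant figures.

70.7 yr

τ = M₀/F₀ = 99.29/2.487 = 39.92 yr.
The remaining gap fraction is e^(−t/τ); 83% covered ⇒ e^(−t/τ) = 0.170.
t = −τ ln(0.170) = 39.92 × 1.772 = 70.74 yr.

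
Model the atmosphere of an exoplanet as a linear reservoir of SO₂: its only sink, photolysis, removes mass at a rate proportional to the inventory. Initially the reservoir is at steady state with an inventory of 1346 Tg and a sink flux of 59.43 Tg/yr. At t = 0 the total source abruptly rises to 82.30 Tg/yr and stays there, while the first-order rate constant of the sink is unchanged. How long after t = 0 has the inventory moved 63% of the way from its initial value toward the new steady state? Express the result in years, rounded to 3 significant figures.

22.5 yr

τ = M₀/F₀ = 1346/59.43 = 22.65 yr.
The remaining gap fraction is e^(−t/τ); 63% covered ⇒ e^(−t/τ) = 0.370.
t = −τ ln(0.370) = 22.65 × 0.9943 = 22.52 yr.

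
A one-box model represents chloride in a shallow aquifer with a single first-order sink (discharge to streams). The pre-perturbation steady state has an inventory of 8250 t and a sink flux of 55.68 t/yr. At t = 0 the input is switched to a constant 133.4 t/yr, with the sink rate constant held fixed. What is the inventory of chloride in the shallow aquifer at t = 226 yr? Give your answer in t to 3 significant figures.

17300 t

The sink rate constant is k = F₀/M₀ = 55.68/8250 = 0.006749 yr⁻¹.
Solving dM/dt = F₁ − kM with M(0) = M₀ gives M(t) = F₁/k + (M₀ − F₁/k)·e^(−kt).
F₁/k = 133.4/0.006749 = 19766 t; kt = 0.006749 × 226 = 1.525, e^(−kt) = 0.2176.
M(226) = 19766 + (8250 − 19766) × 0.2176 = 19766 − 2505 = 17260 t.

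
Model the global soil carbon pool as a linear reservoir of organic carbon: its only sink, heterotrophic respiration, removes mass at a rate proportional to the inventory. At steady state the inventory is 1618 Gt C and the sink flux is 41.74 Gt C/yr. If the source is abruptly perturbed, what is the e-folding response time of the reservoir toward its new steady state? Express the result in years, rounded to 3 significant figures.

38.8 yr

For a linear reservoir the response time equals the residence time τ = M/F.
τ = 1618 / 41.74 = 38.76 yr.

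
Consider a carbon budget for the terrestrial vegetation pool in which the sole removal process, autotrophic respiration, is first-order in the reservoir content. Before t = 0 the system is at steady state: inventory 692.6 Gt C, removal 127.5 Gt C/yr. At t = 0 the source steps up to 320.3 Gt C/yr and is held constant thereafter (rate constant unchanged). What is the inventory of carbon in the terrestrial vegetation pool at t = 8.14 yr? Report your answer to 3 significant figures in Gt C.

Residence time τ = M₀/F₀ = 5.432 yr. The eventual steady state is M_∞ = M₀·(F₁/F₀) = 692.6 × 320.3/127.5 = 1739.9 Gt C.
The anomaly ΔM(t) = M(t) − M_∞ decays as ΔM₀·e^(−t/τ) with ΔM₀ = 692.6 − 1739.9 = −1047 Gt C.
At t = 8.14 yr, e^(−t/τ) = e^(−1.498) = 0.2235, so ΔM = −234.0 Gt C and M = 1739.9 − 234.0 = 1505.9 Gt C.

1510 Gt C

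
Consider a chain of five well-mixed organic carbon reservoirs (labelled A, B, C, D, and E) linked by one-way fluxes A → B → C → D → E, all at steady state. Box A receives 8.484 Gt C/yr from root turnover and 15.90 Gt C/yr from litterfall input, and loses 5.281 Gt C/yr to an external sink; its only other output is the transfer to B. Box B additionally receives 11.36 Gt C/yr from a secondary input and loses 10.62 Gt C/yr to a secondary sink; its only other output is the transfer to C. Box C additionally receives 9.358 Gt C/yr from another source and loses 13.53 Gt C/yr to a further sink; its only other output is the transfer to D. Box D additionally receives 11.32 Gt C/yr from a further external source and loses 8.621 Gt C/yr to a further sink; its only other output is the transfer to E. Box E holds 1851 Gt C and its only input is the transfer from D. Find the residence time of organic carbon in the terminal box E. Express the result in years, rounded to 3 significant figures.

101 yr

Box A: F(A→B) = (8.484 + 15.90) − 5.281 = 19.103 Gt C/yr.
Box B: F(B→C) = (19.103 + 11.36) − 10.62 = 19.843 Gt C/yr.
Box C: F(C→D) = (19.843 + 9.358) − 13.53 = 15.671 Gt C/yr.
Box D: F(D→E) = (15.671 + 11.32) − 8.621 = 18.370 Gt C/yr.
Box E throughput = its input = 18.370 Gt C/yr; τ = 1851 / 18.370 = 100.8 yr.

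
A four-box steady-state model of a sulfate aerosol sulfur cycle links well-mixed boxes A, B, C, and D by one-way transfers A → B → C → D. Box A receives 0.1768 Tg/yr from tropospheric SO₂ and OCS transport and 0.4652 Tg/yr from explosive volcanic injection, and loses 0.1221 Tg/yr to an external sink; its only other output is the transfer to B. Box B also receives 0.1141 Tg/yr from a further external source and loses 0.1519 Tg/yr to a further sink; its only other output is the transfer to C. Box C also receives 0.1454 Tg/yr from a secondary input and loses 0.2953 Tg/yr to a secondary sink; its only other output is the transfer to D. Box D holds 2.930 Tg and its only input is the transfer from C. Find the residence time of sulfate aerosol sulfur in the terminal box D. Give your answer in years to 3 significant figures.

Box A: F(A→B) = (0.1768 + 0.4652) − 0.1221 = 0.51990 Tg/yr.
Box B: F(B→C) = (0.51990 + 0.1141) − 0.1519 = 0.48210 Tg/yr.
Box C: F(C→D) = (0.48210 + 0.1454) − 0.2953 = 0.33220 Tg/yr.
Box D throughput = its input = 0.33220 Tg/yr; τ = 2.930 / 0.33220 = 8.820 yr.

8.82 yr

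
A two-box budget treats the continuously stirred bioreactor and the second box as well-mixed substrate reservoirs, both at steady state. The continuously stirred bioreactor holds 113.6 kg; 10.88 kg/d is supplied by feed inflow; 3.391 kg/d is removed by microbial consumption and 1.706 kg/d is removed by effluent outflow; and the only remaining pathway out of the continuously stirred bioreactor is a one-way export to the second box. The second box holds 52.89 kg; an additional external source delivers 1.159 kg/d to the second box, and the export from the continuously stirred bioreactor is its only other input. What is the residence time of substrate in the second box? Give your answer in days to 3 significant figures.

Balance the continuously stirred bioreactor: ΣF_in = 10.880 kg/d.
Export to the second box = ΣF_in − (3.391 + 1.706) = 5.7830 kg/d.
Total input to the second box = 5.7830 + 1.159 = 6.9420 kg/d; at steady state this equals its total output.
τ = M / F = 52.89 / 6.9420 = 7.619 d.

7.62 d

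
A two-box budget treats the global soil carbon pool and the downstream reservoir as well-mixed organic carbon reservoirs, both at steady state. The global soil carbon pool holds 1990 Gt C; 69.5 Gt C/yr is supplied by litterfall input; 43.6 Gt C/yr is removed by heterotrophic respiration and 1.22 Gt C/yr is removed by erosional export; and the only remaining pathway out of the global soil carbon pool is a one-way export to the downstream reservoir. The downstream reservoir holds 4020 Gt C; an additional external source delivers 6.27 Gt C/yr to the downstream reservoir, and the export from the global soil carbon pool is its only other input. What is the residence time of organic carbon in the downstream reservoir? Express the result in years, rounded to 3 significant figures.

Balance the global soil carbon pool: ΣF_in = 69.500 Gt C/yr.
Export to the downstream reservoir = ΣF_in − (43.6 + 1.22) = 24.680 Gt C/yr.
Total input to the downstream reservoir = 24.680 + 6.27 = 30.950 Gt C/yr; at steady state this equals its total output.
τ = M / F = 4020 / 30.950 = 129.9 yr.

130 yr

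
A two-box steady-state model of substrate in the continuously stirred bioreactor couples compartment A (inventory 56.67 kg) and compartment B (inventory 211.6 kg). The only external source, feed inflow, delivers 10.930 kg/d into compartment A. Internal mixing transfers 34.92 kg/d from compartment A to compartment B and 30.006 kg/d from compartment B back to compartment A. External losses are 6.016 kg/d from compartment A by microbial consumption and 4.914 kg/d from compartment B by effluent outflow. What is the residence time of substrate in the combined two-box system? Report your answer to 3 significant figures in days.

24.5 d

For the system as a whole, the A↔B exchange is internal and contributes nothing to the throughput; only the external sinks remove mass.
M_total = 56.67 + 211.6 = 268.27 kg.
ΣF_external_out = 6.016 + 4.914 = 10.930 kg/d.
τ = M_total / ΣF_ext = 268.27 / 10.930 = 24.54 d.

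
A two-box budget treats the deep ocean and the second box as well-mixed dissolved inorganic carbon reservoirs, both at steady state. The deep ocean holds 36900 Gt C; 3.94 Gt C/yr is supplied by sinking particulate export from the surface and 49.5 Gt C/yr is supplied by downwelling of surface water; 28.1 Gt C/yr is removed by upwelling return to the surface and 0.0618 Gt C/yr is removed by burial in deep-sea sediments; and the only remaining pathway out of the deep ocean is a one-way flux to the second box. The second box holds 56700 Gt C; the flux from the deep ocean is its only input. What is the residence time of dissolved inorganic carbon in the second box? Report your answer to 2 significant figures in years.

Balance the deep ocean: ΣF_in = 3.94 + 49.5 = 53.440 Gt C/yr.
Flux to the second box = ΣF_in − (28.1 + 0.0618) = 25.278 Gt C/yr.
At steady state the output of the second box equals its input, 25.278 Gt C/yr.
τ = M / F = 56700 / 25.278 = 2243 yr.

2200 yr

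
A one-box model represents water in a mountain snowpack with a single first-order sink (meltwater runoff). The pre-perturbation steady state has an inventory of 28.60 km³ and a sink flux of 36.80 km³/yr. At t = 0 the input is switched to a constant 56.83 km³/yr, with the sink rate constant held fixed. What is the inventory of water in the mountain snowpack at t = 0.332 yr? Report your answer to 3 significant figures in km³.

34.0 km³

Residence time τ = M₀/F₀ = 0.7772 yr. The eventual steady state is M_∞ = M₀·(F₁/F₀) = 28.60 × 56.83/36.80 = 44.167 km³.
The anomaly ΔM(t) = M(t) − M_∞ decays as ΔM₀·e^(−t/τ) with ΔM₀ = 28.60 − 44.167 = −15.57 km³.
At t = 0.332 yr, e^(−t/τ) = e^(−0.4272) = 0.6523, so ΔM = −10.15 km³ and M = 44.167 − 10.15 = 34.012 km³.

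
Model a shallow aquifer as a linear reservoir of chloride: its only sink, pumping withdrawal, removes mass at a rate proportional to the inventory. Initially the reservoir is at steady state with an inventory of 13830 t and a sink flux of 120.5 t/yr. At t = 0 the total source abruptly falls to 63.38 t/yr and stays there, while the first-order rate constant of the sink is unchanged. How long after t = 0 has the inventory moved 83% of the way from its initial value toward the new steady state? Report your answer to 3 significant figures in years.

203 yr

τ = M₀/F₀ = 13830/120.5 = 114.8 yr.
The remaining gap fraction is e^(−t/τ); 83% covered ⇒ e^(−t/τ) = 0.170.
t = −τ ln(0.170) = 114.8 × 1.772 = 203.4 yr.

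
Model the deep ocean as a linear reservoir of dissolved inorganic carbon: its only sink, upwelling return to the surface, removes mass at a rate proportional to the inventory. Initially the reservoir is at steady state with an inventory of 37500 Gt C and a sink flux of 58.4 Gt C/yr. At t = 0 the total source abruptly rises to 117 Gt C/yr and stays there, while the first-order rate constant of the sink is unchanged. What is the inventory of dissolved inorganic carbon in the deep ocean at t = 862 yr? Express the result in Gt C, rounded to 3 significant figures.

65300 Gt C

The sink rate constant is k = F₀/M₀ = 58.4/37500 = 0.001557 yr⁻¹.
Solving dM/dt = F₁ − kM with M(0) = M₀ gives M(t) = F₁/k + (M₀ − F₁/k)·e^(−kt).
F₁/k = 117/0.001557 = 75128 Gt C; kt = 0.001557 × 862 = 1.342, e^(−kt) = 0.2612.
M(862) = 75128 + (37500 − 75128) × 0.2612 = 75128 − 9829 = 65299 Gt C.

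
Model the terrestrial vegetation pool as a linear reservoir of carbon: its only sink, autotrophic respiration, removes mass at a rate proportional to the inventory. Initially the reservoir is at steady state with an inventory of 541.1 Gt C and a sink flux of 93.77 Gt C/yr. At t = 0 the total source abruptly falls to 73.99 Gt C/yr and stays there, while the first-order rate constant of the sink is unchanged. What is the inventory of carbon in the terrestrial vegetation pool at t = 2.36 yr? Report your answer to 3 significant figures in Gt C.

τ = M₀/F₀ = 541.1/93.77 = 5.771 yr; rate constant k = 1/τ.
New steady state M_∞ = F₁/k = F₁·τ = 73.99 × 5.771 = 426.96 Gt C.
M(t) = M_∞ + (M₀ − M_∞)·e^(−t/τ); t/τ = 2.36/5.771 = 0.4090, so e^(−t/τ) = 0.6643.
M(t) = 426.96 + 114.1 × 0.6643 = 502.79 Gt C.

503 Gt C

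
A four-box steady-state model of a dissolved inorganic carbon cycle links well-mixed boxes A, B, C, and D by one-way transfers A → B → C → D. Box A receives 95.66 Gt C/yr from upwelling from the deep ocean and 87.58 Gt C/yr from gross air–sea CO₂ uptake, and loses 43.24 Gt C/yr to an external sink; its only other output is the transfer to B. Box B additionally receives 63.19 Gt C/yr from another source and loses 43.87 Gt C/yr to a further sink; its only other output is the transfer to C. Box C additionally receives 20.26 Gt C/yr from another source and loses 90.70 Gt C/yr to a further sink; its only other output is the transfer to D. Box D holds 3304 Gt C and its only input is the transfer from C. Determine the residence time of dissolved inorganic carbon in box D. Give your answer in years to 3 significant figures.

Box A: F(A→B) = (95.66 + 87.58) − 43.24 = 140.00 Gt C/yr.
Box B: F(B→C) = (140.00 + 63.19) − 43.87 = 159.32 Gt C/yr.
Box C: F(C→D) = (159.32 + 20.26) − 90.70 = 88.880 Gt C/yr.
Box D throughput = its input = 88.880 Gt C/yr; τ = 3304 / 88.880 = 37.17 yr.

37.2 yr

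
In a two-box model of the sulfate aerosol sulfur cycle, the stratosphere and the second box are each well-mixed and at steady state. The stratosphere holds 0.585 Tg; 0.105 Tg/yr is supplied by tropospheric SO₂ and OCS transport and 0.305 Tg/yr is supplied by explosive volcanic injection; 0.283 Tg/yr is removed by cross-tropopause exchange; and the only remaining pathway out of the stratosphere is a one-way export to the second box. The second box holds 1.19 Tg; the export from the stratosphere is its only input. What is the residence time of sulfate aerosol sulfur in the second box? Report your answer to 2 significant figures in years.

Balance the stratosphere: ΣF_in = 0.105 + 0.305 = 0.41000 Tg/yr.
Export to the second box = ΣF_in − (0.283) = 0.12700 Tg/yr.
At steady state the output of the second box equals its input, 0.12700 Tg/yr.
τ = M / F = 1.19 / 0.12700 = 9.370 yr.

9.4 yr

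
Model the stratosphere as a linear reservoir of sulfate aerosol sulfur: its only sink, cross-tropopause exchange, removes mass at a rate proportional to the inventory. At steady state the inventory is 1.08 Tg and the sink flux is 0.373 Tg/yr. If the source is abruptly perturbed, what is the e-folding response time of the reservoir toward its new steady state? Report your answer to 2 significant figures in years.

2.9 yr

For a linear reservoir the response time equals the residence time τ = M/F.
τ = 1.08 / 0.373 = 2.895 yr.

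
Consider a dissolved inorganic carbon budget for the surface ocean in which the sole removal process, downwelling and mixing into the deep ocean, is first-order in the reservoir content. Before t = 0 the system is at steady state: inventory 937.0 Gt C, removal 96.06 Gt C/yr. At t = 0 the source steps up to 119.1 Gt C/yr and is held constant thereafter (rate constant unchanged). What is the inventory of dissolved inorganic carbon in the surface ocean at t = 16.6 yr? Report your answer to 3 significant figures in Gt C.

Residence time τ = M₀/F₀ = 9.754 yr. The eventual steady state is M_∞ = M₀·(F₁/F₀) = 937.0 × 119.1/96.06 = 1161.7 Gt C.
The anomaly ΔM(t) = M(t) − M_∞ decays as ΔM₀·e^(−t/τ) with ΔM₀ = 937.0 − 1161.7 = −224.7 Gt C.
At t = 16.6 yr, e^(−t/τ) = e^(−1.702) = 0.1824, so ΔM = −40.98 Gt C and M = 1161.7 − 40.98 = 1120.8 Gt C.

1120 Gt C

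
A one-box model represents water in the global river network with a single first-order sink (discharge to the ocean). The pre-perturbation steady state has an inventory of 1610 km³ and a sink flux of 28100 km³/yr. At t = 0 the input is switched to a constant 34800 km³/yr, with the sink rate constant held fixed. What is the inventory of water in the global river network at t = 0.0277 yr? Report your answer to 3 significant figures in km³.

The sink rate constant is k = F₀/M₀ = 28100/1610 = 17.45 yr⁻¹.
Solving dM/dt = F₁ − kM with M(0) = M₀ gives M(t) = F₁/k + (M₀ − F₁/k)·e^(−kt).
F₁/k = 34800/17.45 = 1993.9 km³; kt = 17.45 × 0.0277 = 0.4835, e^(−kt) = 0.6166.
M(0.0277) = 1993.9 + (1610 − 1993.9) × 0.6166 = 1993.9 − 236.7 = 1757.2 km³.

1760 km³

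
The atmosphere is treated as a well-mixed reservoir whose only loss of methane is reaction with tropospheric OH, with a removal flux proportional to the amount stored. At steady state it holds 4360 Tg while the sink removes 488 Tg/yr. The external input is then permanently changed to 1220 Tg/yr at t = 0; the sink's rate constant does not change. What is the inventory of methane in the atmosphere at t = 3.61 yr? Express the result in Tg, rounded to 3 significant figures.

6530 Tg

Residence time τ = M₀/F₀ = 8.934 yr. The eventual steady state is M_∞ = M₀·(F₁/F₀) = 4360 × 1220/488 = 10900 Tg.
The anomaly ΔM(t) = M(t) − M_∞ decays as ΔM₀·e^(−t/τ) with ΔM₀ = 4360 − 10900 = −6540 Tg.
At t = 3.61 yr, e^(−t/τ) = e^(−0.4041) = 0.6676, so ΔM = −4366 Tg and M = 10900 − 4366 = 6533.8 Tg.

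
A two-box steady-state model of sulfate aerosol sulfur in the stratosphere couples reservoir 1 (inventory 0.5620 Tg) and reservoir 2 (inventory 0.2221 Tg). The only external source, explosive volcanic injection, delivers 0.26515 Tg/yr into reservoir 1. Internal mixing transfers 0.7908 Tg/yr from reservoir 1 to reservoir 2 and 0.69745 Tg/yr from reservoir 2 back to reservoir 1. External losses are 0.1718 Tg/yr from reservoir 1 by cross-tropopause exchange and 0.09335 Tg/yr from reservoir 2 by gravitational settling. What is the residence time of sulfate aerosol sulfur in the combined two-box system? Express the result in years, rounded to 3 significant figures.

For the system as a whole, the A↔B exchange is internal and contributes nothing to the throughput; only the external sinks remove mass.
M_total = 0.5620 + 0.2221 = 0.78410 Tg.
ΣF_external_out = 0.1718 + 0.09335 = 0.26515 Tg/yr.
τ = M_total / ΣF_ext = 0.78410 / 0.26515 = 2.957 yr.

2.96 yr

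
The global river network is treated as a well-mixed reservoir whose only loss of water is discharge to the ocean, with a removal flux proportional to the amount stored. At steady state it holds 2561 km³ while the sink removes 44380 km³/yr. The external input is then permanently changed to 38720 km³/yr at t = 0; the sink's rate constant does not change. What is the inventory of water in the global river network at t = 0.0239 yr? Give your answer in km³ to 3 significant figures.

2450 km³

τ = M₀/F₀ = 2561/44380 = 0.05771 yr; rate constant k = 1/τ.
New steady state M_∞ = F₁/k = F₁·τ = 38720 × 0.05771 = 2234.4 km³.
M(t) = M_∞ + (M₀ − M_∞)·e^(−t/τ); t/τ = 0.0239/0.05771 = 0.4142, so e^(−t/τ) = 0.6609.
M(t) = 2234.4 + 326.6 × 0.6609 = 2450.2 km³.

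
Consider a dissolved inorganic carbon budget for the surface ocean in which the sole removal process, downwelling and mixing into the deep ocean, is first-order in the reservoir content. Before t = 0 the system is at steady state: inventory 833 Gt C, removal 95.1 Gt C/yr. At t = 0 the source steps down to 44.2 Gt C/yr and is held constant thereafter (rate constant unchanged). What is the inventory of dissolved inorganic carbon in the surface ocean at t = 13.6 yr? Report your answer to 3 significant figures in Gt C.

482 Gt C

τ = M₀/F₀ = 833/95.1 = 8.759 yr; rate constant k = 1/τ.
New steady state M_∞ = F₁/k = F₁·τ = 44.2 × 8.759 = 387.16 Gt C.
M(t) = M_∞ + (M₀ − M_∞)·e^(−t/τ); t/τ = 13.6/8.759 = 1.553, so e^(−t/τ) = 0.2117.
M(t) = 387.16 + 445.8 × 0.2117 = 481.54 Gt C.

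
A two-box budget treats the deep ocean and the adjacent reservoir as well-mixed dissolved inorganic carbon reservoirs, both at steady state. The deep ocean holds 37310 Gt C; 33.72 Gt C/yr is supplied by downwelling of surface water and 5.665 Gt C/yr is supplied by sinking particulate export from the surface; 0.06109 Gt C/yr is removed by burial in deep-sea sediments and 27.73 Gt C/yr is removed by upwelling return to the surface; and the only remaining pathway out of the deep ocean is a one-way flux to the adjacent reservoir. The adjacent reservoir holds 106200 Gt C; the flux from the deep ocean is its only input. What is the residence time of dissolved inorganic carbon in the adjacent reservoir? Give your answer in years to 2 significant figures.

Balance the deep ocean: ΣF_in = 33.72 + 5.665 = 39.385 Gt C/yr.
Flux to the adjacent reservoir = ΣF_in − (0.06109 + 27.73) = 11.594 Gt C/yr.
At steady state the output of the adjacent reservoir equals its input, 11.594 Gt C/yr.
τ = M / F = 106200 / 11.594 = 9160 yr.

9200 yr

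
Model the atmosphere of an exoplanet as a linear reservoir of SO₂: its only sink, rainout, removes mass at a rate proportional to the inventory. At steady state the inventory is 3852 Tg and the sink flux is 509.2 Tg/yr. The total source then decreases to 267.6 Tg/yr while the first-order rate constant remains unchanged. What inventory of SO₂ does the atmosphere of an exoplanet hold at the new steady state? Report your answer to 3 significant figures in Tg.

2020 Tg

Rate constant k = F/M = 509.2 / 3852 = 0.1322 yr⁻¹.
At the new steady state, source = k·M_new ⇒ M_new = 267.6 / 0.1322 = 2024 Tg.
(Equivalently M_new = M × F_new/F_old = 3852 × 267.6/509.2.)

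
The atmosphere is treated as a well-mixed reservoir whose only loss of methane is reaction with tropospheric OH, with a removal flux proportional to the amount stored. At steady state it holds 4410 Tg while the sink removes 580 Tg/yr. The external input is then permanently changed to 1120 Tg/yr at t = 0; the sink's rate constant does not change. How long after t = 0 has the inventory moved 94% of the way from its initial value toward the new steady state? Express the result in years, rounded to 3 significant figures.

21.4 yr

τ = M₀/F₀ = 4410/580 = 7.603 yr.
The remaining gap fraction is e^(−t/τ); 94% covered ⇒ e^(−t/τ) = 0.0600.
t = −τ ln(0.0600) = 7.603 × 2.813 = 21.39 yr.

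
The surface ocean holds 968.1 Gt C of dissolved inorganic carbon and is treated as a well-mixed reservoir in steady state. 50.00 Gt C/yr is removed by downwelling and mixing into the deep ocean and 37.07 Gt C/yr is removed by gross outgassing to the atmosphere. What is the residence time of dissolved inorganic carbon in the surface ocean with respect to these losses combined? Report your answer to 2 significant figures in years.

Total removal = 50.00 + 37.07 = 87.070 Gt C/yr.
τ = M / ΣF_out = 968.1 / 87.070 = 11.12 yr.

11 yr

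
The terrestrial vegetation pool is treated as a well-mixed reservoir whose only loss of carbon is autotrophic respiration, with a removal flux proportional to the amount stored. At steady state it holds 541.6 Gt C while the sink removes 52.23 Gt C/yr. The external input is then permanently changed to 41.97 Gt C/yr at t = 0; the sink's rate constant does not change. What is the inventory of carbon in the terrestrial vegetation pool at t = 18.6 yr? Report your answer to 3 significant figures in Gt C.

453 Gt C

Residence time τ = M₀/F₀ = 10.37 yr. The eventual steady state is M_∞ = M₀·(F₁/F₀) = 541.6 × 41.97/52.23 = 435.21 Gt C.
The anomaly ΔM(t) = M(t) − M_∞ decays as ΔM₀·e^(−t/τ) with ΔM₀ = 541.6 − 435.21 = 106.4 Gt C.
At t = 18.6 yr, e^(−t/τ) = e^(−1.794) = 0.1663, so ΔM = 17.70 Gt C and M = 435.21 + 17.70 = 452.91 Gt C.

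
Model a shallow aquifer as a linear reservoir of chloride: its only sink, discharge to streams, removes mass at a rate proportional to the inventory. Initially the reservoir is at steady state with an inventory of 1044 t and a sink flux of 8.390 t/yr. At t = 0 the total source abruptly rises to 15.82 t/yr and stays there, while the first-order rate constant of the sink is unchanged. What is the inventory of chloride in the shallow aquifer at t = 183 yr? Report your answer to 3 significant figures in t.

1760 t

Residence time τ = M₀/F₀ = 124.4 yr. The eventual steady state is M_∞ = M₀·(F₁/F₀) = 1044 × 15.82/8.390 = 1968.5 t.
The anomaly ΔM(t) = M(t) − M_∞ decays as ΔM₀·e^(−t/τ) with ΔM₀ = 1044 − 1968.5 = −924.5 t.
At t = 183 yr, e^(−t/τ) = e^(−1.471) = 0.2298, so ΔM = −212.4 t and M = 1968.5 − 212.4 = 1756.1 t.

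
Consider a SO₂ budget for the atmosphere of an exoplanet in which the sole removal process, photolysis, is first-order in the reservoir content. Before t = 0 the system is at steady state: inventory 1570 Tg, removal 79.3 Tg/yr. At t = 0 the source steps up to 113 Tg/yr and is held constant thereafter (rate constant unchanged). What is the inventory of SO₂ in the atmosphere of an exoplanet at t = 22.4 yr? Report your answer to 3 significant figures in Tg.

2020 Tg

The sink rate constant is k = F₀/M₀ = 79.3/1570 = 0.05051 yr⁻¹.
Solving dM/dt = F₁ − kM with M(0) = M₀ gives M(t) = F₁/k + (M₀ − F₁/k)·e^(−kt).
F₁/k = 113/0.05051 = 2237.2 Tg; kt = 0.05051 × 22.4 = 1.131, e^(−kt) = 0.3226.
M(22.4) = 2237.2 + (1570 − 2237.2) × 0.3226 = 2237.2 − 215.2 = 2022.0 Tg.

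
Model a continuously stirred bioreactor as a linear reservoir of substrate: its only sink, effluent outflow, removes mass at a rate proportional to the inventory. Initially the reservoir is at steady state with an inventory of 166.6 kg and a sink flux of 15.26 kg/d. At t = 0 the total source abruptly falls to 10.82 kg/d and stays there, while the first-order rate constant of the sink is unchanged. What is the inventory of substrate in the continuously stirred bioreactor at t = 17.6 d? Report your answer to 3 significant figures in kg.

128 kg

The sink rate constant is k = F₀/M₀ = 15.26/166.6 = 0.09160 d⁻¹.
Solving dM/dt = F₁ − kM with M(0) = M₀ gives M(t) = F₁/k + (M₀ − F₁/k)·e^(−kt).
F₁/k = 10.82/0.09160 = 118.13 kg; kt = 0.09160 × 17.6 = 1.612, e^(−kt) = 0.1995.
M(17.6) = 118.13 + (166.6 − 118.13) × 0.1995 = 118.13 + 9.669 = 127.80 kg.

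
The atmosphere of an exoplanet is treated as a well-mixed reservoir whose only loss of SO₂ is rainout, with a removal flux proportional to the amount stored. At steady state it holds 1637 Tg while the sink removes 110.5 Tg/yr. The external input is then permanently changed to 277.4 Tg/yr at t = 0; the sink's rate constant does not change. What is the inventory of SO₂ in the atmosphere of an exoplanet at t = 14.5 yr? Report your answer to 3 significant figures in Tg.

The sink rate constant is k = F₀/M₀ = 110.5/1637 = 0.06750 yr⁻¹.
Solving dM/dt = F₁ − kM with M(0) = M₀ gives M(t) = F₁/k + (M₀ − F₁/k)·e^(−kt).
F₁/k = 277.4/0.06750 = 4109.5 Tg; kt = 0.06750 × 14.5 = 0.9788, e^(−kt) = 0.3758.
M(14.5) = 4109.5 + (1637 − 4109.5) × 0.3758 = 4109.5 − 929.1 = 3180.4 Tg.

3180 Tg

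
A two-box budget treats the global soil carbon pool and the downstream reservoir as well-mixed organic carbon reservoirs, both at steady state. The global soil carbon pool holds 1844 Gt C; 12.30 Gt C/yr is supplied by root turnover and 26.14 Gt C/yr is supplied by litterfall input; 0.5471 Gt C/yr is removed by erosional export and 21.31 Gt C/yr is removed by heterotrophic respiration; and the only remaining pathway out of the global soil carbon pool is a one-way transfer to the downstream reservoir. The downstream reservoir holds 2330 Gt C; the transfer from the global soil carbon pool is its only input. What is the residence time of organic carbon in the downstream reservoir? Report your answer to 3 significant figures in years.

Balance the global soil carbon pool: ΣF_in = 12.30 + 26.14 = 38.440 Gt C/yr.
Transfer to the downstream reservoir = ΣF_in − (0.5471 + 21.31) = 16.583 Gt C/yr.
At steady state the output of the downstream reservoir equals its input, 16.583 Gt C/yr.
τ = M / F = 2330 / 16.583 = 140.5 yr.

141 yr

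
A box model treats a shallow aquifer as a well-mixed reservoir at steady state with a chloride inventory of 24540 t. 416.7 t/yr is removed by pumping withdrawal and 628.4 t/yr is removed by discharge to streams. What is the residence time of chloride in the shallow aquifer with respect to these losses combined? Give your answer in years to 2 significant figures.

Total removal = 416.7 + 628.4 = 1045.1 t/yr.
τ = M / ΣF_out = 24540 / 1045.1 = 23.48 yr.

23 yr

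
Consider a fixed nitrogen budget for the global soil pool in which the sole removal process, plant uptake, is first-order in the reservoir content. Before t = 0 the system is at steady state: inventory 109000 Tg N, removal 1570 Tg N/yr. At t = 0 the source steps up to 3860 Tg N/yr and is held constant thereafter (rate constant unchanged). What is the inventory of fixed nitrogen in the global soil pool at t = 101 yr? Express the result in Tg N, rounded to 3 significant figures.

Residence time τ = M₀/F₀ = 69.43 yr. The eventual steady state is M_∞ = M₀·(F₁/F₀) = 109000 × 3860/1570 = 267990 Tg N.
The anomaly ΔM(t) = M(t) − M_∞ decays as ΔM₀·e^(−t/τ) with ΔM₀ = 109000 − 267990 = −159000 Tg N.
At t = 101 yr, e^(−t/τ) = e^(−1.455) = 0.2335, so ΔM = −37120 Tg N and M = 267990 − 37120 = 230870 Tg N.

231000 Tg N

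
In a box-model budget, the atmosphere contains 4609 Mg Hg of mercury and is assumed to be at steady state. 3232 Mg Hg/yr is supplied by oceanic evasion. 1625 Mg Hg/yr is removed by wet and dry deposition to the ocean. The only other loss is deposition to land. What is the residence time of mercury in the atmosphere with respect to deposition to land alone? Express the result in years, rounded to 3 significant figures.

At steady state ΣF_in = ΣF_out.
ΣF_in = 3232.0 Mg Hg/yr.
Deposition to land flux = ΣF_in − (1625) = 3232.0 − 1625 = 1607 Mg Hg/yr.
τ = M / F = 4609 / 1607 = 2.868 yr.

2.87 yr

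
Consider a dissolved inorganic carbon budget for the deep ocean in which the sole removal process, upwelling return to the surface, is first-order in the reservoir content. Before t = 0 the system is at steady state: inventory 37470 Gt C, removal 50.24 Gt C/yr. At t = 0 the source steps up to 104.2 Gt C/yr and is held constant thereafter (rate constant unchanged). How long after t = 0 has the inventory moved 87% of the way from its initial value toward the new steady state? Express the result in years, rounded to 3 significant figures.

1520 yr

τ = M₀/F₀ = 37470/50.24 = 745.8 yr.
The remaining gap fraction is e^(−t/τ); 87% covered ⇒ e^(−t/τ) = 0.130.
t = −τ ln(0.130) = 745.8 × 2.040 = 1522 yr.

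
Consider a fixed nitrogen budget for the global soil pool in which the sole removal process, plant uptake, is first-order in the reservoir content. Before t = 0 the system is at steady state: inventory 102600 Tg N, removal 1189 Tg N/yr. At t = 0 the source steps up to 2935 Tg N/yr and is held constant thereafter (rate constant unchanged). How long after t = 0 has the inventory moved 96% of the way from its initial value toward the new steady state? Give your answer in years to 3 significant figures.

278 yr

τ = M₀/F₀ = 102600/1189 = 86.29 yr.
The remaining gap fraction is e^(−t/τ); 96% covered ⇒ e^(−t/τ) = 0.0400.
t = −τ ln(0.0400) = 86.29 × 3.219 = 277.8 yr.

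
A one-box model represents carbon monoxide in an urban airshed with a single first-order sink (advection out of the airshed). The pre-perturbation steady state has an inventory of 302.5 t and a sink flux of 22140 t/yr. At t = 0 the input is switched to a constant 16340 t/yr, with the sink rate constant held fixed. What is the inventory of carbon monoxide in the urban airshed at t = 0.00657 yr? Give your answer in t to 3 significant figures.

272 t

The sink rate constant is k = F₀/M₀ = 22140/302.5 = 73.19 yr⁻¹.
Solving dM/dt = F₁ − kM with M(0) = M₀ gives M(t) = F₁/k + (M₀ − F₁/k)·e^(−kt).
F₁/k = 16340/73.19 = 223.25 t; kt = 73.19 × 0.00657 = 0.4809, e^(−kt) = 0.6183.
M(0.00657) = 223.25 + (302.5 − 223.25) × 0.6183 = 223.25 + 48.99 = 272.25 t.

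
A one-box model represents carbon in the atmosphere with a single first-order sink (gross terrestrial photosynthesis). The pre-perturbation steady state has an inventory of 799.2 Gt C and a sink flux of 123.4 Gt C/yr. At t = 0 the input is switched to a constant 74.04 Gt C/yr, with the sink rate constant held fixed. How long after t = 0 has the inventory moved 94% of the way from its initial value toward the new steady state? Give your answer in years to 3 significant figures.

18.2 yr

τ = M₀/F₀ = 799.2/123.4 = 6.476 yr.
The remaining gap fraction is e^(−t/τ); 94% covered ⇒ e^(−t/τ) = 0.0600.
t = −τ ln(0.0600) = 6.476 × 2.813 = 18.22 yr.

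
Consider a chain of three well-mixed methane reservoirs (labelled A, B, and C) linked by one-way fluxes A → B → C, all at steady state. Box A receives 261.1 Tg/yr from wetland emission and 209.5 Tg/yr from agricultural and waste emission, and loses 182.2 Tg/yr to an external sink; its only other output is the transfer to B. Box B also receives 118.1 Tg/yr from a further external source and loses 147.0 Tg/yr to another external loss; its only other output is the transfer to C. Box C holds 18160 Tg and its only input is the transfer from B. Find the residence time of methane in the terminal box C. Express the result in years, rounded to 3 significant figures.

70.0 yr

Box A: F(A→B) = (261.1 + 209.5) − 182.2 = 288.40 Tg/yr.
Box B: F(B→C) = (288.40 + 118.1) − 147.0 = 259.50 Tg/yr.
Box C throughput = its input = 259.50 Tg/yr; τ = 18160 / 259.50 = 69.98 yr.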